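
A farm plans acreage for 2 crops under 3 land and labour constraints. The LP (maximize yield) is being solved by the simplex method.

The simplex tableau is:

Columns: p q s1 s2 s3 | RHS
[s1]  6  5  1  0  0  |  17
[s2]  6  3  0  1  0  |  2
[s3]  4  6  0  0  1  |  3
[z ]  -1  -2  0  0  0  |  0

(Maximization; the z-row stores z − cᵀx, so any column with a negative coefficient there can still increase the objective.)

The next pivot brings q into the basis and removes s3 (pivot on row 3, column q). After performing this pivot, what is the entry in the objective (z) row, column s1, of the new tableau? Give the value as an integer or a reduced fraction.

0

Pivot element is row 3, column q: 6.
Normalize row 3: new (row 3, s1) = 0/6 = 0.
z-row ← z-row − (-2)·(new row 3): 0 − (-2)·0 = 0.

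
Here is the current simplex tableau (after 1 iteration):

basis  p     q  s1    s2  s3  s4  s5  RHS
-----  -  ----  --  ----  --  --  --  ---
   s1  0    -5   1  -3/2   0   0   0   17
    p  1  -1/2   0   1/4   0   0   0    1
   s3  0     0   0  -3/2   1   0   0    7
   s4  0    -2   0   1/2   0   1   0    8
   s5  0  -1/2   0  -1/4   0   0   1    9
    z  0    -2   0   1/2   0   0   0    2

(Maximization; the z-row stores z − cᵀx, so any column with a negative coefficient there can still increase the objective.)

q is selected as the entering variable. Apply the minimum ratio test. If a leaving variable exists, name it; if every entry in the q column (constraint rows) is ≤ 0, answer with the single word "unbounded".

q-column entries: row 1: -5, row 2: -1/2, row 3: 0, row 4: -2, row 5: -1/2. All ≤ 0, so q can increase without bound; the LP is unbounded in this direction.

unbounded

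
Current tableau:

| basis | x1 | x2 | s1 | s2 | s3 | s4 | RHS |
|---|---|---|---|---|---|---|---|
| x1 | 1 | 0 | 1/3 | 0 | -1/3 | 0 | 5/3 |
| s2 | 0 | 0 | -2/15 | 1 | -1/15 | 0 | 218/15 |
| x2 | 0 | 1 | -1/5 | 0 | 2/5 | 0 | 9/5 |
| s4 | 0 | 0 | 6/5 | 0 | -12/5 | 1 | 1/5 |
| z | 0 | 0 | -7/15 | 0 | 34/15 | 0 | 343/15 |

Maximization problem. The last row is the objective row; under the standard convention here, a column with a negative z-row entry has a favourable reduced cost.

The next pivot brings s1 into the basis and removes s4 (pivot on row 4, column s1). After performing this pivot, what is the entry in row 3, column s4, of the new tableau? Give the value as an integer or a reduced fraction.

1/6

Pivot element is row 4, column s1: 6/5.
Normalize row 4: new (row 4, s4) = 1/(6/5) = 5/6.
row 3 ← row 3 − (-1/5)·(new row 4): 0 − (-1/5)·(5/6) = 1/6.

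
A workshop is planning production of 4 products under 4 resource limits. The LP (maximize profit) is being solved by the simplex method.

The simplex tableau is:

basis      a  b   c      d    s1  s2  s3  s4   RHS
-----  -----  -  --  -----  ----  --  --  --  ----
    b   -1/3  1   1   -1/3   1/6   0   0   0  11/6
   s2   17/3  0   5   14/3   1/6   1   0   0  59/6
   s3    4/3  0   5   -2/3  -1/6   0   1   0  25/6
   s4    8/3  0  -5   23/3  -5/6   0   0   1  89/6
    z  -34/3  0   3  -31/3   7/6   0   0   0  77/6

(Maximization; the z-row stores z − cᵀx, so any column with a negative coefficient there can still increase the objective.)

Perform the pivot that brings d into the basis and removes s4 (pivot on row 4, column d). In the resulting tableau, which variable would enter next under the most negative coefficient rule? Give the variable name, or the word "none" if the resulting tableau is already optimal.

a

Pivot element 23/3. New z-row = old z-row − (-31/3)·(row 4/(23/3)).
Updated z-row coefficients: a: -178/23, b: 0, c: -86/23, d: 0, s1: 1/23, s2: 0, s3: 0, s4: 31/23.
The most negative is -178/23 in column a, so a would enter next.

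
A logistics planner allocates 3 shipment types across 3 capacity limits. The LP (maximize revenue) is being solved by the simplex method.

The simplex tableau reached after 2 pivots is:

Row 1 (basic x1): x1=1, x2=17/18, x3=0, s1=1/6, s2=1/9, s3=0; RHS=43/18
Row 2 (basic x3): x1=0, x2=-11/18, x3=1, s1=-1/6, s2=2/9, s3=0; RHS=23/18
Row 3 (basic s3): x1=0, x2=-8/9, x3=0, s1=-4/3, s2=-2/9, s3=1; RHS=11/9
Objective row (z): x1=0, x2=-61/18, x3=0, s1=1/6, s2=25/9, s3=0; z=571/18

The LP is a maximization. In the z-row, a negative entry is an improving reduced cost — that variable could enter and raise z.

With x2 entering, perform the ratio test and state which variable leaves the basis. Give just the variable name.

x1

Ratios: row 1 (x1): (43/18)/(17/18) = 43/17; row 2 (x3): entry -11/18 ≤ 0, skip; row 3 (s3): entry -8/9 ≤ 0, skip.
Minimum ratio 43/17 is in the x1 row, so x1 leaves.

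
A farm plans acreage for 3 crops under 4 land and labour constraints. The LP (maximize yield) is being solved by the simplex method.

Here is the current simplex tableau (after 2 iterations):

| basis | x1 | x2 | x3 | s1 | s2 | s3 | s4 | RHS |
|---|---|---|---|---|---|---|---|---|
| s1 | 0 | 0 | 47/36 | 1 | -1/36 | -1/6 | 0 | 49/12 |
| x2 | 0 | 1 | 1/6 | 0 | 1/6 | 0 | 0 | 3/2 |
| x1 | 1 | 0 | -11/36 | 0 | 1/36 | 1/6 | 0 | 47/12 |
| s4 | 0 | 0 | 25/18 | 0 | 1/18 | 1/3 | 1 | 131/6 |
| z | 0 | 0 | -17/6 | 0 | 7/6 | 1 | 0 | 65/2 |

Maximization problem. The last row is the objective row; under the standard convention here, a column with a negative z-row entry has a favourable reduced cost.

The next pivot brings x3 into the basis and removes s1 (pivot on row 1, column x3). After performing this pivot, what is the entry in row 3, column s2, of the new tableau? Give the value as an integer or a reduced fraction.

1/47

Pivot element is row 1, column x3: 47/36.
Normalize row 1: new (row 1, s2) = (-1/36)/(47/36) = -1/47.
row 3 ← row 3 − (-11/36)·(new row 1): 1/36 − (-11/36)·(-1/47) = 1/47.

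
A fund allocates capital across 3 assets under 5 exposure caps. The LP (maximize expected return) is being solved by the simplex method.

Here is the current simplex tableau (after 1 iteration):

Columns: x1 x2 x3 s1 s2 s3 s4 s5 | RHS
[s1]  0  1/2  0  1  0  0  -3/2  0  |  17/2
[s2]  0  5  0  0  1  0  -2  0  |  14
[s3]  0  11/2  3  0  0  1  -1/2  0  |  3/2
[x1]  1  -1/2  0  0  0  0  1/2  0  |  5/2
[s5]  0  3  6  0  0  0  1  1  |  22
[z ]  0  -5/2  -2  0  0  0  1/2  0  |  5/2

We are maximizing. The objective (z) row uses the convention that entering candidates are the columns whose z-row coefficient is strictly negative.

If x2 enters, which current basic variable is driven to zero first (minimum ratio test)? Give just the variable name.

Ratios: row 1 (s1): (17/2)/(1/2) = 17; row 2 (s2): 14/5 = 14/5; row 3 (s3): (3/2)/(11/2) = 3/11; row 4 (x1): entry -1/2 ≤ 0, skip; row 5 (s5): 22/3 = 22/3.
Minimum ratio 3/11 is in the s3 row, so s3 leaves.

s3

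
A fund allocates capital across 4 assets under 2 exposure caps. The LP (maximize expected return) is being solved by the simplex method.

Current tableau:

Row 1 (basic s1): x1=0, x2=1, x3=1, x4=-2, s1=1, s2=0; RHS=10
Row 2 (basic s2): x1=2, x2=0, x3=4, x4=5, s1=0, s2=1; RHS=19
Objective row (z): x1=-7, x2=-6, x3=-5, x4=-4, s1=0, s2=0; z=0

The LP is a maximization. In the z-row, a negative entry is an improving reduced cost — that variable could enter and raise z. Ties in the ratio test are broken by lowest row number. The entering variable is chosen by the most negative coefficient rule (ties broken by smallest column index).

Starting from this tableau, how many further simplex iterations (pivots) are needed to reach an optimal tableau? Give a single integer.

pivot: x1 in, s2 out → z = 133/2
pivot: x2 in, s1 out → z = 253/2
No improving column remains; optimal.

2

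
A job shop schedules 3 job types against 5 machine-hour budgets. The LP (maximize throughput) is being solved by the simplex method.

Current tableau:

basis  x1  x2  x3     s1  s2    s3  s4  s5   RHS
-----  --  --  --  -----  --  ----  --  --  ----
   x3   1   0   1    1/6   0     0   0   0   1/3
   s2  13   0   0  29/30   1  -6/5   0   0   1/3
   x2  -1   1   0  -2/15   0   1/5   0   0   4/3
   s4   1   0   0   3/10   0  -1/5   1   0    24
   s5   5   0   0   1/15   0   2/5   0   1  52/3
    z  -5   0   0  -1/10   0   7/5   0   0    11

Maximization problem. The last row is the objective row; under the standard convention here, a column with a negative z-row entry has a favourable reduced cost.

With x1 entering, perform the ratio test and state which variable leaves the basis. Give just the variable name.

Ratios: row 1 (x3): (1/3)/1 = 1/3; row 2 (s2): (1/3)/13 = 1/39; row 3 (x2): entry -1 ≤ 0, skip; row 4 (s4): 24/1 = 24; row 5 (s5): (52/3)/5 = 52/15.
Minimum ratio 1/39 is in the s2 row, so s2 leaves.

s2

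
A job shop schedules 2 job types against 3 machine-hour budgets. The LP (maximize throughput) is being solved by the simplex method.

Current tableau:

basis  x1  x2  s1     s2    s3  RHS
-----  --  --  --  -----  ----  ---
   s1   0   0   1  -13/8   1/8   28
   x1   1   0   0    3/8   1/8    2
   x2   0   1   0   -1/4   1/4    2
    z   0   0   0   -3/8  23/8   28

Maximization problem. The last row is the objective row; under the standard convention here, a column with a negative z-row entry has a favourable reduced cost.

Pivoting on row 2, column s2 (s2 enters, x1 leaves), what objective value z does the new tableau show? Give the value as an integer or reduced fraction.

30

Minimum ratio for s2: 2/(3/8) = 16/3.
z changes by −(z-row coeff of s2)·ratio = −(-3/8)·(16/3) = 2.
New z = 28 + 2 = 30.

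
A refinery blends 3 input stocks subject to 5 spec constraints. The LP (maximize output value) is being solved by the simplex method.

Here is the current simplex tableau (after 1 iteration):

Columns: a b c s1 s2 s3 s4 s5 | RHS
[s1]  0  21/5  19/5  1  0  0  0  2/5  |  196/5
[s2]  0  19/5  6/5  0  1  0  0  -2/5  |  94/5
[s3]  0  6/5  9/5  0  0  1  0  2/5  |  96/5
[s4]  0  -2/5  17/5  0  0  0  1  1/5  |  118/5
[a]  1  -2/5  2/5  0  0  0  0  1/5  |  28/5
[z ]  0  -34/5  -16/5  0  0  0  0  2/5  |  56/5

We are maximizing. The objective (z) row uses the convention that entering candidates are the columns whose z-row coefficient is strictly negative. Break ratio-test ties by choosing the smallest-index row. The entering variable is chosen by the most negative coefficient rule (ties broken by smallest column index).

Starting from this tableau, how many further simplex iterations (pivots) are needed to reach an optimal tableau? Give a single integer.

3

pivot: b in, s2 out → z = 852/19
pivot: c in, s4 out → z = 3516/67
pivot: s5 in, s1 out → z = 2580/49
No improving column remains; optimal.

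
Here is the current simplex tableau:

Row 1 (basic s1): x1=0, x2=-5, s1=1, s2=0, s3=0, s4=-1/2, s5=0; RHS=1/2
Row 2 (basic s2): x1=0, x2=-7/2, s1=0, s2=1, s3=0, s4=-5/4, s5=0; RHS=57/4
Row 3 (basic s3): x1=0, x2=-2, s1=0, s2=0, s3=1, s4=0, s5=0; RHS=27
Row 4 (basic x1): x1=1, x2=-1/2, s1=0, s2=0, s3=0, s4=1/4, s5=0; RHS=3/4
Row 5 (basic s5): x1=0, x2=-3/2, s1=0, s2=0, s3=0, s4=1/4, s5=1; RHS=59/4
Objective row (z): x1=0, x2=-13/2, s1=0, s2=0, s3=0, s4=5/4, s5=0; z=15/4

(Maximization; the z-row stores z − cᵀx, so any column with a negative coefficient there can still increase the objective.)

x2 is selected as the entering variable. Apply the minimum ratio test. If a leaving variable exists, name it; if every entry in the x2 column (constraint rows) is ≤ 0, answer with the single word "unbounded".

unbounded

x2-column entries: row 1: -5, row 2: -7/2, row 3: -2, row 4: -1/2, row 5: -3/2. All ≤ 0, so x2 can increase without bound; the LP is unbounded in this direction.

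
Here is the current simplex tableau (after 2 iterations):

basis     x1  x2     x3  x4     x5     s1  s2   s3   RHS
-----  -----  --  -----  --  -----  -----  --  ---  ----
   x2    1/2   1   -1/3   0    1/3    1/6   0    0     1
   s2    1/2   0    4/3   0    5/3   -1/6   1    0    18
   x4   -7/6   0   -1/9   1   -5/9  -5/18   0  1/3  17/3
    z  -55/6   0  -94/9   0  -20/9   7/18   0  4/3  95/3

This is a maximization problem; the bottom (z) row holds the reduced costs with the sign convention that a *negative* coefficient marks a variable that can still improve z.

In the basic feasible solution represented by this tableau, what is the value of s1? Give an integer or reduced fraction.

0

s1 is nonbasic (not in the basis column), so its value in the current BFS is 0.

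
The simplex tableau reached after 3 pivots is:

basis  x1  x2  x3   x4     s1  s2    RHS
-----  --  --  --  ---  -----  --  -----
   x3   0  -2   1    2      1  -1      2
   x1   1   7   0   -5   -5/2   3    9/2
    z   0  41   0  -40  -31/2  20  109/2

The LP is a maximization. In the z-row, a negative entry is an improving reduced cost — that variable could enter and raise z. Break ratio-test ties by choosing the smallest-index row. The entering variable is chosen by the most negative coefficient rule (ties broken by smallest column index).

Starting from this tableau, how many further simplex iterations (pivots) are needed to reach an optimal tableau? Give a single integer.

pivot: x4 in, x3 out → z = 189/2
No improving column remains; optimal.

1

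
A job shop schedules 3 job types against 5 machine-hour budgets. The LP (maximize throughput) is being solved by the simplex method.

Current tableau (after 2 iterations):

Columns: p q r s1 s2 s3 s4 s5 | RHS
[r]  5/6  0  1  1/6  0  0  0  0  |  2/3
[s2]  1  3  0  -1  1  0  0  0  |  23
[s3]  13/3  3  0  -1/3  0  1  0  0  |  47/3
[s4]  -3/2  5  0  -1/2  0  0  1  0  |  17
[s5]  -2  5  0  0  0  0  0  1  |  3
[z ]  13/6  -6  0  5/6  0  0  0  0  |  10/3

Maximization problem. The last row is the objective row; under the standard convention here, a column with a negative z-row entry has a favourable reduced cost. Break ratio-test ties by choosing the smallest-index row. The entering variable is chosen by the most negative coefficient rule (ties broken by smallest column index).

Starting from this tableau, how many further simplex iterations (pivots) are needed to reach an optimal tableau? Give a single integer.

pivot: q in, s5 out → z = 104/15
pivot: p in, r out → z = 178/25
No improving column remains; optimal.

2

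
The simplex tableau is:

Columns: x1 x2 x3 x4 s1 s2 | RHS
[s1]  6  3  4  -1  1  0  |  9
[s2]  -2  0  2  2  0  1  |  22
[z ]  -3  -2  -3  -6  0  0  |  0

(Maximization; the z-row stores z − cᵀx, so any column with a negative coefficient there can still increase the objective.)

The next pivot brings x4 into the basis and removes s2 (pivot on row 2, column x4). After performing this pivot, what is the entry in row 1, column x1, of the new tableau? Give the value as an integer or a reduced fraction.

5

Pivot element is row 2, column x4: 2.
Normalize row 2: new (row 2, x1) = (-2)/2 = -1.
row 1 ← row 1 − (-1)·(new row 2): 6 − (-1)·(-1) = 5.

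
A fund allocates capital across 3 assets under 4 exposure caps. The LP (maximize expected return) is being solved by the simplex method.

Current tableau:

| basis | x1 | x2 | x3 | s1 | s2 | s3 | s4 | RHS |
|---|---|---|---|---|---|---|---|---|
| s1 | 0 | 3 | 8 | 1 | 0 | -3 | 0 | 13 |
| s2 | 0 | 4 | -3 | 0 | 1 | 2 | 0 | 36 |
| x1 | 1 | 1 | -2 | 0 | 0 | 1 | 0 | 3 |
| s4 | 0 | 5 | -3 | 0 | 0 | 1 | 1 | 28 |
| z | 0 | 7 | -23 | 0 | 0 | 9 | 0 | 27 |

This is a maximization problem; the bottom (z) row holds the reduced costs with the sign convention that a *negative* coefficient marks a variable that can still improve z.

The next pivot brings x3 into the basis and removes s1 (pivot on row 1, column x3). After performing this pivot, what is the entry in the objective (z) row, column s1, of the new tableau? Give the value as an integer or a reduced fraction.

23/8

Pivot element is row 1, column x3: 8.
Normalize row 1: new (row 1, s1) = 1/8 = 1/8.
z-row ← z-row − (-23)·(new row 1): 0 − (-23)·(1/8) = 23/8.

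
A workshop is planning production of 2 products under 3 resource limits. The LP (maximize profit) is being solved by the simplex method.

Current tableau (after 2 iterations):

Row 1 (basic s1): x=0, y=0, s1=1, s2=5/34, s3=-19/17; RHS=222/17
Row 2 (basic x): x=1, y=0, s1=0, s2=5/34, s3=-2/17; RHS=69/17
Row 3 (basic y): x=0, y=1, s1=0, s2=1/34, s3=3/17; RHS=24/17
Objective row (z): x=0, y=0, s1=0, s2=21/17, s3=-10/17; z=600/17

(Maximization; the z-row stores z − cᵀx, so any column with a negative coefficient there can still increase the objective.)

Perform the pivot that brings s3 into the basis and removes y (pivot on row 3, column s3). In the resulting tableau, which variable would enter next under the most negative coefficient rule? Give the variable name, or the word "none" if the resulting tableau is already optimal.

Pivot element 3/17. New z-row = old z-row − (-10/17)·(row 3/(3/17)).
Updated z-row coefficients: x: 0, y: 10/3, s1: 0, s2: 4/3, s3: 0.
No coefficient is strictly negative; the tableau after this pivot is optimal.

none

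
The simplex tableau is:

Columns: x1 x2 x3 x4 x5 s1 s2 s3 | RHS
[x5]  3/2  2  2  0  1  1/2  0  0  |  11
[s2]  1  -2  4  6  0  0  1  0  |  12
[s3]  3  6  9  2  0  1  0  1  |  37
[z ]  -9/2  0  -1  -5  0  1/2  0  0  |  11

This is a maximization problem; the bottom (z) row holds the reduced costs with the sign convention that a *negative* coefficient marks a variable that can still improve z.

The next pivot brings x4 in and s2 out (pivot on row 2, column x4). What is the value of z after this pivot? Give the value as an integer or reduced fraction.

21

Minimum ratio for x4: 12/6 = 2.
z changes by −(z-row coeff of x4)·ratio = −(-5)·2 = 10.
New z = 11 + 10 = 21.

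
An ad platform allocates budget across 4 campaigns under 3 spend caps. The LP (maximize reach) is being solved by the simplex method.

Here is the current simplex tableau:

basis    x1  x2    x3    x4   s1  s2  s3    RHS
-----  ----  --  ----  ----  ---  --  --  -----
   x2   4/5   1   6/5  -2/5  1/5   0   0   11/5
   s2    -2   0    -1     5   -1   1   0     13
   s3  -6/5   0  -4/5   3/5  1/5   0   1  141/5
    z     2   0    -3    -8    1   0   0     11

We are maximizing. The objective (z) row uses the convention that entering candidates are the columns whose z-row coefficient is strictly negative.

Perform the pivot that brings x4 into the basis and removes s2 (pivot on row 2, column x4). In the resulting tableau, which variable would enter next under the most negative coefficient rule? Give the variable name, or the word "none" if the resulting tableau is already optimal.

x3

Pivot element 5. New z-row = old z-row − (-8)·(row 2/5).
Updated z-row coefficients: x1: -6/5, x2: 0, x3: -23/5, x4: 0, s1: -3/5, s2: 8/5, s3: 0.
The most negative is -23/5 in column x3, so x3 would enter next.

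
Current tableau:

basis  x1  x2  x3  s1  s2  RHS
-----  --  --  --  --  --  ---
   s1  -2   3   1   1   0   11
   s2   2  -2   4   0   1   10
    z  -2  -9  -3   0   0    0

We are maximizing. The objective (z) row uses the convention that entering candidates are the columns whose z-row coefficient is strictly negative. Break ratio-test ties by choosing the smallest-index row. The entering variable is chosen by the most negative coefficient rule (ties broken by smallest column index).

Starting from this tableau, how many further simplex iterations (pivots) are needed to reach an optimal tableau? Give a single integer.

pivot: x2 in, s1 out → z = 33
pivot: x1 in, s2 out → z = 241
No improving column remains; optimal.

2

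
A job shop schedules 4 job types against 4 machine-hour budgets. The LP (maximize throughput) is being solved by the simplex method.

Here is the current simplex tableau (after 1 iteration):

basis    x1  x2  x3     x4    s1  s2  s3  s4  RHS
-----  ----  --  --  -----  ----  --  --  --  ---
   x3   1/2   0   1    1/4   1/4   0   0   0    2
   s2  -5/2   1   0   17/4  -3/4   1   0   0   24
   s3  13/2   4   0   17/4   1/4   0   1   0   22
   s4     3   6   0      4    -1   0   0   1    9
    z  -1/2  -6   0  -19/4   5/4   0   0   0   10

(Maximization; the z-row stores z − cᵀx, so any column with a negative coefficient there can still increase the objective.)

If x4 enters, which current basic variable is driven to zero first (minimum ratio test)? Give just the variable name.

Ratios: row 1 (x3): 2/(1/4) = 8; row 2 (s2): 24/(17/4) = 96/17; row 3 (s3): 22/(17/4) = 88/17; row 4 (s4): 9/4 = 9/4.
Minimum ratio 9/4 is in the s4 row, so s4 leaves.

s4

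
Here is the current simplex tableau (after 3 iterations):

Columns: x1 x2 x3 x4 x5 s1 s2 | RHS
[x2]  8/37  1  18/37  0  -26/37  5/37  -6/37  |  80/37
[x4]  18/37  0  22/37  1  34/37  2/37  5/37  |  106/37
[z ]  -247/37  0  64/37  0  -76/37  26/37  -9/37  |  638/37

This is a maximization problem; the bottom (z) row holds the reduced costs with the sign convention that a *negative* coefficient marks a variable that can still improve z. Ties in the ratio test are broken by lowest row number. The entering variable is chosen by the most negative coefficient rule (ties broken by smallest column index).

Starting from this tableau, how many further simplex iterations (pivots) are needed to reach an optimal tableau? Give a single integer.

pivot: x1 in, x4 out → z = 509/9
No improving column remains; optimal.

1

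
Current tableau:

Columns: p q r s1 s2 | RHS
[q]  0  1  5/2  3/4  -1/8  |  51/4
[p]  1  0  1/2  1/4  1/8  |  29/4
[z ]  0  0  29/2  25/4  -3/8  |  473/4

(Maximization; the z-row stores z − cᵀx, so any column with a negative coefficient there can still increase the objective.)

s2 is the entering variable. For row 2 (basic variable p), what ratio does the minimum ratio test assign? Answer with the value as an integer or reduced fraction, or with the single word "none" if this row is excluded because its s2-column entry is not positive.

58

Ratio = RHS / (s2 entry) = (29/4) / (1/8) = 58.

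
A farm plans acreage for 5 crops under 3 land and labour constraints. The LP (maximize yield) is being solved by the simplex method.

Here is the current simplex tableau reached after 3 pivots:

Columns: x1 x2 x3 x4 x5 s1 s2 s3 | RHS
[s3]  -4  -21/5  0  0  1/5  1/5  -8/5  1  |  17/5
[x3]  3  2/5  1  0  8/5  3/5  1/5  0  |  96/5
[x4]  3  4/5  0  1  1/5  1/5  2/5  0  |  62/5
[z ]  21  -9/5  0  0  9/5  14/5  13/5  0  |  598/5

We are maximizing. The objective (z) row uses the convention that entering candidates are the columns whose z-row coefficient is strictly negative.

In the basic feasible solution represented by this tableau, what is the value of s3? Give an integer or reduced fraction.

s3 is basic (row 1); its value is the RHS of that row: 17/5.

17/5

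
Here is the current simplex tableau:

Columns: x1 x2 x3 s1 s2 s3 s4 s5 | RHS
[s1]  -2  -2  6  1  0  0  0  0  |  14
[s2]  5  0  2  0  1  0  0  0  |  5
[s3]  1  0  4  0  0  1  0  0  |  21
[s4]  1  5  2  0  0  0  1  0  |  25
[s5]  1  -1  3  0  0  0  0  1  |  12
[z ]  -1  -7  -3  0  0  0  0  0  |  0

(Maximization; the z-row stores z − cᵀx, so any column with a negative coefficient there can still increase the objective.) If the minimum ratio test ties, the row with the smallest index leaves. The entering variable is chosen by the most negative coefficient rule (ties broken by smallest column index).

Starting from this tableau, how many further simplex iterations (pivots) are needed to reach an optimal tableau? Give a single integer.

2

pivot: x2 in, s4 out → z = 35
pivot: x3 in, s2 out → z = 71/2
No improving column remains; optimal.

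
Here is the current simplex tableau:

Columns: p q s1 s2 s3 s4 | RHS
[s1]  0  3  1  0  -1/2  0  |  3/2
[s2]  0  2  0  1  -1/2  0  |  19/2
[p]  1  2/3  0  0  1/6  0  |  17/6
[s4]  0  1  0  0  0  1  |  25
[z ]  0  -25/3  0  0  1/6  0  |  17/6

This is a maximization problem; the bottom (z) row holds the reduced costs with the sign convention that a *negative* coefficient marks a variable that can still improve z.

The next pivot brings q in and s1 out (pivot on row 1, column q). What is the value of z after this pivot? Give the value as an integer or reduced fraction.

Minimum ratio for q: (3/2)/3 = 1/2.
z changes by −(z-row coeff of q)·ratio = −(-25/3)·(1/2) = 25/6.
New z = 17/6 + (25/6) = 7.

7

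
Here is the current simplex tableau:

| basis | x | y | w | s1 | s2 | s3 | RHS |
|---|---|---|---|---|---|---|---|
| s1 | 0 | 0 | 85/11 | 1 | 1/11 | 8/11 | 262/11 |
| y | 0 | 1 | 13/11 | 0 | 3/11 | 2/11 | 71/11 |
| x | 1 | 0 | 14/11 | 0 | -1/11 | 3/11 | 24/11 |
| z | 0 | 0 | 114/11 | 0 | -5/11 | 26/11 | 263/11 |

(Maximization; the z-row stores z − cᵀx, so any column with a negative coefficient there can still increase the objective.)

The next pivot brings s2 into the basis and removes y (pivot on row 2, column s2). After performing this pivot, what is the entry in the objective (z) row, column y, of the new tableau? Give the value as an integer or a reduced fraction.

5/3

Pivot element is row 2, column s2: 3/11.
Normalize row 2: new (row 2, y) = 1/(3/11) = 11/3.
z-row ← z-row − (-5/11)·(new row 2): 0 − (-5/11)·(11/3) = 5/3.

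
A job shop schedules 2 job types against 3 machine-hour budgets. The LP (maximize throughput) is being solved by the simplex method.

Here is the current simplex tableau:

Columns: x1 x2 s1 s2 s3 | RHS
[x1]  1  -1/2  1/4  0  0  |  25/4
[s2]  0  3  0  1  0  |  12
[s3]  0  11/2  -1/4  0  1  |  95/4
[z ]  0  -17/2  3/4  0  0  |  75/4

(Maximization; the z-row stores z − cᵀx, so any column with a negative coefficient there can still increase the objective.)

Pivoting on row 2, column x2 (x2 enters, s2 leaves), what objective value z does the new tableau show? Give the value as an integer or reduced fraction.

Minimum ratio for x2: 12/3 = 4.
z changes by −(z-row coeff of x2)·ratio = −(-17/2)·4 = 34.
New z = 75/4 + 34 = 211/4.

211/4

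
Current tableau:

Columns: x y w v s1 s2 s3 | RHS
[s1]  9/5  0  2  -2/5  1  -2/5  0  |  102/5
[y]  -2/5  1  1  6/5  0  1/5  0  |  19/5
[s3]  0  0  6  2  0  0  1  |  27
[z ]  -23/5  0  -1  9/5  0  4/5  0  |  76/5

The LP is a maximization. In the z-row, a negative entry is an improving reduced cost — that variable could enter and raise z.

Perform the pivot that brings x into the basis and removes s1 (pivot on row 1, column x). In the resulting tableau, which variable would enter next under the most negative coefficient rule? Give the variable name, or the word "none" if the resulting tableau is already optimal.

s2

Pivot element 9/5. New z-row = old z-row − (-23/5)·(row 1/(9/5)).
Updated z-row coefficients: x: 0, y: 0, w: 37/9, v: 7/9, s1: 23/9, s2: -2/9, s3: 0.
The most negative is -2/9 in column s2, so s2 would enter next.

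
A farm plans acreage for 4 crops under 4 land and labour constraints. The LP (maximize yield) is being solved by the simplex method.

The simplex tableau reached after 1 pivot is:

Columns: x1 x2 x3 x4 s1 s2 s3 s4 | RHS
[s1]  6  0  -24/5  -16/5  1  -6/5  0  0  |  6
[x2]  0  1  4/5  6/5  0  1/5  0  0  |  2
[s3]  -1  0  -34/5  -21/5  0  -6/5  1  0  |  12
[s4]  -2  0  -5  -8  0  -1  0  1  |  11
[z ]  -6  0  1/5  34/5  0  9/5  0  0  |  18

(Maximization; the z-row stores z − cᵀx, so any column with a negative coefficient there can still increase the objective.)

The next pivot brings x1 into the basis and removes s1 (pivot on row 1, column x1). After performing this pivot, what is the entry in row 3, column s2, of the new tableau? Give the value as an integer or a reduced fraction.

Pivot element is row 1, column x1: 6.
Normalize row 1: new (row 1, s2) = (-6/5)/6 = -1/5.
row 3 ← row 3 − (-1)·(new row 1): -6/5 − (-1)·(-1/5) = -7/5.

-7/5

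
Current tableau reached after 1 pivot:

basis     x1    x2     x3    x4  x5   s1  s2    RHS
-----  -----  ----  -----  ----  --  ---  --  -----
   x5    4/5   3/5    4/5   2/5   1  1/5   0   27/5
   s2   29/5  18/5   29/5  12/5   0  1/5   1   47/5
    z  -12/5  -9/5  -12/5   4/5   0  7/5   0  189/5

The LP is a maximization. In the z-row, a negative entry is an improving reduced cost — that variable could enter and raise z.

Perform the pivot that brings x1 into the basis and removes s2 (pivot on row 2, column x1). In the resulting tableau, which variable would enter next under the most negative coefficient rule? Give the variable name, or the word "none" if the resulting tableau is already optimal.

Pivot element 29/5. New z-row = old z-row − (-12/5)·(row 2/(29/5)).
Updated z-row coefficients: x1: 0, x2: -9/29, x3: 0, x4: 52/29, x5: 0, s1: 43/29, s2: 12/29.
The most negative is -9/29 in column x2, so x2 would enter next.

x2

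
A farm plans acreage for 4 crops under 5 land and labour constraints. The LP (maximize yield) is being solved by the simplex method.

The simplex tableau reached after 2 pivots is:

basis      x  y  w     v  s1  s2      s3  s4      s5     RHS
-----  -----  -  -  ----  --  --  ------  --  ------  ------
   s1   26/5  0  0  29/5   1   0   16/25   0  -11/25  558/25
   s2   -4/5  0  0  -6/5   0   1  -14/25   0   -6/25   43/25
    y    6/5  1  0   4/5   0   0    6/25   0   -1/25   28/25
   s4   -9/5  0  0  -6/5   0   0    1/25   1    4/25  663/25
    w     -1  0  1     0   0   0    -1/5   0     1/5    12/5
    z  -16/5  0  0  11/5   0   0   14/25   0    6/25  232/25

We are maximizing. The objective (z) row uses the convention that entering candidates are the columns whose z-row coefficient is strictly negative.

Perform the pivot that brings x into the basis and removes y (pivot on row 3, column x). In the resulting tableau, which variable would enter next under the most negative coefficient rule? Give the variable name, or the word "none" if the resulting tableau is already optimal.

Pivot element 6/5. New z-row = old z-row − (-16/5)·(row 3/(6/5)).
Updated z-row coefficients: x: 0, y: 8/3, w: 0, v: 13/3, s1: 0, s2: 0, s3: 6/5, s4: 0, s5: 2/15.
No coefficient is strictly negative; the tableau after this pivot is optimal.

none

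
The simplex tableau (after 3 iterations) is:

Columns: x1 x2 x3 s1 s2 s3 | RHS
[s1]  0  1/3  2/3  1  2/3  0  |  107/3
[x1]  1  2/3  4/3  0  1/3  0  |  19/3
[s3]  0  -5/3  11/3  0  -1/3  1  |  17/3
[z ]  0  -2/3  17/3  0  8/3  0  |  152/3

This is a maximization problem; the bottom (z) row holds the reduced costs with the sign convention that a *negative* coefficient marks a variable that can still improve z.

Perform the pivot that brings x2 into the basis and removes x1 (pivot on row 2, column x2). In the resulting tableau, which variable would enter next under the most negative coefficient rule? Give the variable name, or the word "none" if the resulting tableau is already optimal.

Pivot element 2/3. New z-row = old z-row − (-2/3)·(row 2/(2/3)).
Updated z-row coefficients: x1: 1, x2: 0, x3: 7, s1: 0, s2: 3, s3: 0.
No coefficient is strictly negative; the tableau after this pivot is optimal.

none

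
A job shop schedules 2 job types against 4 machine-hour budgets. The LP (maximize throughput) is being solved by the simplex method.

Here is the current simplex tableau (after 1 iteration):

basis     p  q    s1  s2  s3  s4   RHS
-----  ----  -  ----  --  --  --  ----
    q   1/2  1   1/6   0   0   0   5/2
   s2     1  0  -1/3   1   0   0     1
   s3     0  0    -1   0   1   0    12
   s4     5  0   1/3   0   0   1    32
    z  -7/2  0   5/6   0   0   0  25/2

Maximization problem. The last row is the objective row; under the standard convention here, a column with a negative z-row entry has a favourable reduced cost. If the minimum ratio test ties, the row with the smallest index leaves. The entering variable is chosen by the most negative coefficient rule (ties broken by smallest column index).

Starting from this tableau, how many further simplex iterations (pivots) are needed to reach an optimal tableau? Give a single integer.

2

pivot: p in, s2 out → z = 16
pivot: s1 in, q out → z = 18
No improving column remains; optimal.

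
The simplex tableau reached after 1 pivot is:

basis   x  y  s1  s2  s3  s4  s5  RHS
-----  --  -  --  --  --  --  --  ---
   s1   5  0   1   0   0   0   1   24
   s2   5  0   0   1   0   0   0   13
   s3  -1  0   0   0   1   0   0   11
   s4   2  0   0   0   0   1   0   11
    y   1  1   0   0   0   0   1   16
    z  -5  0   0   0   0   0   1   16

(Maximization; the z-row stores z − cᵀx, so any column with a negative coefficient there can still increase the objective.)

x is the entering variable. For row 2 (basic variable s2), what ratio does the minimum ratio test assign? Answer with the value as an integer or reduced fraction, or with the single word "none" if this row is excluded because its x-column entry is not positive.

Ratio = RHS / (x entry) = 13 / 5 = 13/5.

13/5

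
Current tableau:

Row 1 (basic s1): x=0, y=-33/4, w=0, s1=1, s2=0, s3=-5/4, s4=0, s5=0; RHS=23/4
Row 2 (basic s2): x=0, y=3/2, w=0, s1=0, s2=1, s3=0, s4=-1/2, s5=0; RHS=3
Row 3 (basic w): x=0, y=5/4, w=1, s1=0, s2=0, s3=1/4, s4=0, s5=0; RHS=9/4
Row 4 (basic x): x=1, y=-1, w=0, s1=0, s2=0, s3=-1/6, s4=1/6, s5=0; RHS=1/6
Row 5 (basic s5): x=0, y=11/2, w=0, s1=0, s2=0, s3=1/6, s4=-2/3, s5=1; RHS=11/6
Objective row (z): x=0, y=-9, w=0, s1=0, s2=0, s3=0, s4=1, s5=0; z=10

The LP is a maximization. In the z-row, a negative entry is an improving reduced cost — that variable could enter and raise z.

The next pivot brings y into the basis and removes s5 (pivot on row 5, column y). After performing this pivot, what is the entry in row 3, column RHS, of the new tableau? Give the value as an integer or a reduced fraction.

11/6

Pivot element is row 5, column y: 11/2.
Normalize row 5: new (row 5, RHS) = (11/6)/(11/2) = 1/3.
row 3 ← row 3 − (5/4)·(new row 5): 9/4 − (5/4)·(1/3) = 11/6.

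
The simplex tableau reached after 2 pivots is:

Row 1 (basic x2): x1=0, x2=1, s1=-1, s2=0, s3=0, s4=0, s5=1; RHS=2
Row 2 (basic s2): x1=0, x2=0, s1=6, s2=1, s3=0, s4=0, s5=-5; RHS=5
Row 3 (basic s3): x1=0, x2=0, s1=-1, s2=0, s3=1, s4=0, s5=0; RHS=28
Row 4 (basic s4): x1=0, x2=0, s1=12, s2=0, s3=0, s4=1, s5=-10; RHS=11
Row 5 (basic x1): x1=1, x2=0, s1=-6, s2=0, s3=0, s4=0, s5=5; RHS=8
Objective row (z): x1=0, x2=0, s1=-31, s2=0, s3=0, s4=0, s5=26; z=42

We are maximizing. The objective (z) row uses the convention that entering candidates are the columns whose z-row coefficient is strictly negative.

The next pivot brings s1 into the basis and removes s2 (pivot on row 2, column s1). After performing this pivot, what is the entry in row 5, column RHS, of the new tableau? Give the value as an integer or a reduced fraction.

Pivot element is row 2, column s1: 6.
Normalize row 2: new (row 2, RHS) = 5/6 = 5/6.
row 5 ← row 5 − (-6)·(new row 2): 8 − (-6)·(5/6) = 13.

13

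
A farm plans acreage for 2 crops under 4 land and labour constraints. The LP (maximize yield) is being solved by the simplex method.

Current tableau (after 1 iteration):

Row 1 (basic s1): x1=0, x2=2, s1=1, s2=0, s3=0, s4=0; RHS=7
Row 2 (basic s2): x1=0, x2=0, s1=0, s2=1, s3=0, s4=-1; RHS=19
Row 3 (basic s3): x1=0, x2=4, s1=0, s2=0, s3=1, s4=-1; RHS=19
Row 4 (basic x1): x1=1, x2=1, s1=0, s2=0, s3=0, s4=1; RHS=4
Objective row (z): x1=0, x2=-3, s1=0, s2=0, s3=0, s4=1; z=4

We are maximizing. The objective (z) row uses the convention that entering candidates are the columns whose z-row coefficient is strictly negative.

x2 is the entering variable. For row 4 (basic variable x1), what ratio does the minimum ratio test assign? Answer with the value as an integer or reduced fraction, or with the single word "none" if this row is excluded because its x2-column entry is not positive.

4

Ratio = RHS / (x2 entry) = 4 / 1 = 4.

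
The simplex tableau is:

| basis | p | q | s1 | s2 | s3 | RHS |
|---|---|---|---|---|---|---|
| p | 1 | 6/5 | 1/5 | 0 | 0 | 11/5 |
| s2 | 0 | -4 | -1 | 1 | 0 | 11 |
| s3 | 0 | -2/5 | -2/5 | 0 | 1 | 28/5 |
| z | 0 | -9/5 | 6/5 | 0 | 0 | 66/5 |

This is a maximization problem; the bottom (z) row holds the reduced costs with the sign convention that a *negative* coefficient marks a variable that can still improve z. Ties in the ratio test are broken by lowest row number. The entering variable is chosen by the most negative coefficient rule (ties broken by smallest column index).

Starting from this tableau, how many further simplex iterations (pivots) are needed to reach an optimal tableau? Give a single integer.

pivot: q in, p out → z = 33/2
No improving column remains; optimal.

1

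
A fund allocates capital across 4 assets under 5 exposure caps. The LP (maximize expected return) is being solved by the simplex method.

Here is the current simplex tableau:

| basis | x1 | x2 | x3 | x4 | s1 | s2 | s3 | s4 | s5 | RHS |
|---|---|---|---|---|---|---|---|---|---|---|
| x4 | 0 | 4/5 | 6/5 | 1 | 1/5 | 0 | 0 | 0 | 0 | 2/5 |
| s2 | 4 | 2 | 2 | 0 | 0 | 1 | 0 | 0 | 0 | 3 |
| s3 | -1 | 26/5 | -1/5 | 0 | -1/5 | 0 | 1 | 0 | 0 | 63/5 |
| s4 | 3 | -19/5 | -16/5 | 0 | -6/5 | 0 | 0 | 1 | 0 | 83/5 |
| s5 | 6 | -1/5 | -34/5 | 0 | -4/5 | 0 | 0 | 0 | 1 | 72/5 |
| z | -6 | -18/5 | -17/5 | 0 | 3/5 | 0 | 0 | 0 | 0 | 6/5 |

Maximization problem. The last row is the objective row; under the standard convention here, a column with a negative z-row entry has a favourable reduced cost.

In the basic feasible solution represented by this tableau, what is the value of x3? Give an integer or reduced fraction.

x3 is nonbasic (not in the basis column), so its value in the current BFS is 0.

0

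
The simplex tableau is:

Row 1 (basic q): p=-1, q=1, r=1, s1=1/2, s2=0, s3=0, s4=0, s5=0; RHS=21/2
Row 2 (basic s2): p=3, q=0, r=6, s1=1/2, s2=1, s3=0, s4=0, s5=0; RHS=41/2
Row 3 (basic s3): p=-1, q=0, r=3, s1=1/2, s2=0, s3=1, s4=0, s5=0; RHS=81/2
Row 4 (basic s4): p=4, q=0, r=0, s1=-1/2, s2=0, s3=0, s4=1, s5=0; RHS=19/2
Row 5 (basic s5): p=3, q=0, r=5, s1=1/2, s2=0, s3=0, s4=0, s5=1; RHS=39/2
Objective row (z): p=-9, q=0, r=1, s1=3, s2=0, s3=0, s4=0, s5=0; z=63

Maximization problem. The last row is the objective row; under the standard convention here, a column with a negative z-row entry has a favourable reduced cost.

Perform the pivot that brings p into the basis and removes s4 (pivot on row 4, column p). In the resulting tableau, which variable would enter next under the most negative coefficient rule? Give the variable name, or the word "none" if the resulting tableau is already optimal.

Pivot element 4. New z-row = old z-row − (-9)·(row 4/4).
Updated z-row coefficients: p: 0, q: 0, r: 1, s1: 15/8, s2: 0, s3: 0, s4: 9/4, s5: 0.
No coefficient is strictly negative; the tableau after this pivot is optimal.

none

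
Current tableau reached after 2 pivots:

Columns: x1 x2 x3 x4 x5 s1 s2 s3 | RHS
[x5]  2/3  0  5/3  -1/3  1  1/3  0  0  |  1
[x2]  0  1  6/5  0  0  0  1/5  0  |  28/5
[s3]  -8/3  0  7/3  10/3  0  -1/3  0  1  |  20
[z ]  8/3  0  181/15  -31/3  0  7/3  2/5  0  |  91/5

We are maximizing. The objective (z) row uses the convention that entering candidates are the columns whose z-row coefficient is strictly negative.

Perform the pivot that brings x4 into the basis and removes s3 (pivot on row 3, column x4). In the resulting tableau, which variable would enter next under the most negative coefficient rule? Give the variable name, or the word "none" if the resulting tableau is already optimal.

Pivot element 10/3. New z-row = old z-row − (-31/3)·(row 3/(10/3)).
Updated z-row coefficients: x1: -28/5, x2: 0, x3: 193/10, x4: 0, x5: 0, s1: 13/10, s2: 2/5, s3: 31/10.
The most negative is -28/5 in column x1, so x1 would enter next.

x1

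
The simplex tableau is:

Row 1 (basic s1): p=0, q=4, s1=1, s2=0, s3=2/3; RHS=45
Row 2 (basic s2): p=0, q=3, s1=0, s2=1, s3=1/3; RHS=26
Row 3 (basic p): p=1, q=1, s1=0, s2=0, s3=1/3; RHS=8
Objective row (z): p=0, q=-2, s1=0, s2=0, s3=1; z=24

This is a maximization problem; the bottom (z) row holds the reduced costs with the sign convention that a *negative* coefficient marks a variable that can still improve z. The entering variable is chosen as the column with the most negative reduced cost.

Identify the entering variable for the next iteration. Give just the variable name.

q

Objective-row coefficients: p: 0, q: -2, s1: 0, s2: 0, s3: 1.
The most negative is -2 in column q, so q enters.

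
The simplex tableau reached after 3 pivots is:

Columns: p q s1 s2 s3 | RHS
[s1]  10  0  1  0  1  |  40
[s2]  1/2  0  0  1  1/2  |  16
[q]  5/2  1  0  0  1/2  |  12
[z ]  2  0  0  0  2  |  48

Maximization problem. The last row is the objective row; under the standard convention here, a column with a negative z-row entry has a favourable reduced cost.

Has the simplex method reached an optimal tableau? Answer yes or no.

No objective-row coefficient is strictly negative, so no entering variable exists; the tableau is optimal.

yes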